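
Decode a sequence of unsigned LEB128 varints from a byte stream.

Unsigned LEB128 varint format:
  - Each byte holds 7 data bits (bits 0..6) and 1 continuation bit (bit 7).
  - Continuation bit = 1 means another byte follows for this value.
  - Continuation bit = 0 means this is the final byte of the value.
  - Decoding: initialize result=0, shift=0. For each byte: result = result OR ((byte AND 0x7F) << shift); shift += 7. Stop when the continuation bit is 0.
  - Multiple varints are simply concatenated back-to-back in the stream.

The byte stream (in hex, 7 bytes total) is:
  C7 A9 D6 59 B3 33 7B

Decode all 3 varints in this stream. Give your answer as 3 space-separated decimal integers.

  byte[0]=0xC7 cont=1 payload=0x47=71: acc |= 71<<0 -> acc=71 shift=7
  byte[1]=0xA9 cont=1 payload=0x29=41: acc |= 41<<7 -> acc=5319 shift=14
  byte[2]=0xD6 cont=1 payload=0x56=86: acc |= 86<<14 -> acc=1414343 shift=21
  byte[3]=0x59 cont=0 payload=0x59=89: acc |= 89<<21 -> acc=188060871 shift=28 [end]
Varint 1: bytes[0:4] = C7 A9 D6 59 -> value 188060871 (4 byte(s))
  byte[4]=0xB3 cont=1 payload=0x33=51: acc |= 51<<0 -> acc=51 shift=7
  byte[5]=0x33 cont=0 payload=0x33=51: acc |= 51<<7 -> acc=6579 shift=14 [end]
Varint 2: bytes[4:6] = B3 33 -> value 6579 (2 byte(s))
  byte[6]=0x7B cont=0 payload=0x7B=123: acc |= 123<<0 -> acc=123 shift=7 [end]
Varint 3: bytes[6:7] = 7B -> value 123 (1 byte(s))

Answer: 188060871 6579 123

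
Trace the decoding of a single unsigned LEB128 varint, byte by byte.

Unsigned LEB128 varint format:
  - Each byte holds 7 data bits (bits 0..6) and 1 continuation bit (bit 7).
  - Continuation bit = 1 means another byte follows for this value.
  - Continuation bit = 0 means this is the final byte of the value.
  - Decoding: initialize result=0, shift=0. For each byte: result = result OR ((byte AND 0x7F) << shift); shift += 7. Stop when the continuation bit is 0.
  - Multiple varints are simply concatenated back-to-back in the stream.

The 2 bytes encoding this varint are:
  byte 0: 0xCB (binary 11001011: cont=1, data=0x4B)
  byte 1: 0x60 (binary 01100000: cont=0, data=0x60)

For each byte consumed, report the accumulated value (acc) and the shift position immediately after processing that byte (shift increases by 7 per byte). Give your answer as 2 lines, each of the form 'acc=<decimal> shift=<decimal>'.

Answer: acc=75 shift=7
acc=12363 shift=14

Derivation:
byte 0=0xCB: payload=0x4B=75, contrib = 75<<0 = 75; acc -> 75, shift -> 7
byte 1=0x60: payload=0x60=96, contrib = 96<<7 = 12288; acc -> 12363, shift -> 14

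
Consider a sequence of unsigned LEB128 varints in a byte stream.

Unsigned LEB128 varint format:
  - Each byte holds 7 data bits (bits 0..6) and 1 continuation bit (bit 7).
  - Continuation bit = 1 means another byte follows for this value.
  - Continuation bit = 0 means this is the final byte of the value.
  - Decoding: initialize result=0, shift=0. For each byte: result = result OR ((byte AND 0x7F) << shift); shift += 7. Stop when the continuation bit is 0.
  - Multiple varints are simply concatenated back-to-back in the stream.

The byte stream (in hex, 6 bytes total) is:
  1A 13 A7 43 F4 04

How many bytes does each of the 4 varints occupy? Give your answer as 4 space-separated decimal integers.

Answer: 1 1 2 2

Derivation:
  byte[0]=0x1A cont=0 payload=0x1A=26: acc |= 26<<0 -> acc=26 shift=7 [end]
Varint 1: bytes[0:1] = 1A -> value 26 (1 byte(s))
  byte[1]=0x13 cont=0 payload=0x13=19: acc |= 19<<0 -> acc=19 shift=7 [end]
Varint 2: bytes[1:2] = 13 -> value 19 (1 byte(s))
  byte[2]=0xA7 cont=1 payload=0x27=39: acc |= 39<<0 -> acc=39 shift=7
  byte[3]=0x43 cont=0 payload=0x43=67: acc |= 67<<7 -> acc=8615 shift=14 [end]
Varint 3: bytes[2:4] = A7 43 -> value 8615 (2 byte(s))
  byte[4]=0xF4 cont=1 payload=0x74=116: acc |= 116<<0 -> acc=116 shift=7
  byte[5]=0x04 cont=0 payload=0x04=4: acc |= 4<<7 -> acc=628 shift=14 [end]
Varint 4: bytes[4:6] = F4 04 -> value 628 (2 byte(s))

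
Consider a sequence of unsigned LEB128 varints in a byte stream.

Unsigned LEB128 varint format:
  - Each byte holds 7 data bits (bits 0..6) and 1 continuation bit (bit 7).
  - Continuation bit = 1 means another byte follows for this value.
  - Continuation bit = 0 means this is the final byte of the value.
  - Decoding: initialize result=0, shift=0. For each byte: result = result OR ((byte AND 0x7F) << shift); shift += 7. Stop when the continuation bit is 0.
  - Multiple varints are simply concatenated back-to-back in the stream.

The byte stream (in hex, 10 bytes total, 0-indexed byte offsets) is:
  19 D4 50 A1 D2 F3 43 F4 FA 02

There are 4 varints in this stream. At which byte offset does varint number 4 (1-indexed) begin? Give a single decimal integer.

Answer: 7

Derivation:
  byte[0]=0x19 cont=0 payload=0x19=25: acc |= 25<<0 -> acc=25 shift=7 [end]
Varint 1: bytes[0:1] = 19 -> value 25 (1 byte(s))
  byte[1]=0xD4 cont=1 payload=0x54=84: acc |= 84<<0 -> acc=84 shift=7
  byte[2]=0x50 cont=0 payload=0x50=80: acc |= 80<<7 -> acc=10324 shift=14 [end]
Varint 2: bytes[1:3] = D4 50 -> value 10324 (2 byte(s))
  byte[3]=0xA1 cont=1 payload=0x21=33: acc |= 33<<0 -> acc=33 shift=7
  byte[4]=0xD2 cont=1 payload=0x52=82: acc |= 82<<7 -> acc=10529 shift=14
  byte[5]=0xF3 cont=1 payload=0x73=115: acc |= 115<<14 -> acc=1894689 shift=21
  byte[6]=0x43 cont=0 payload=0x43=67: acc |= 67<<21 -> acc=142403873 shift=28 [end]
Varint 3: bytes[3:7] = A1 D2 F3 43 -> value 142403873 (4 byte(s))
  byte[7]=0xF4 cont=1 payload=0x74=116: acc |= 116<<0 -> acc=116 shift=7
  byte[8]=0xFA cont=1 payload=0x7A=122: acc |= 122<<7 -> acc=15732 shift=14
  byte[9]=0x02 cont=0 payload=0x02=2: acc |= 2<<14 -> acc=48500 shift=21 [end]
Varint 4: bytes[7:10] = F4 FA 02 -> value 48500 (3 byte(s))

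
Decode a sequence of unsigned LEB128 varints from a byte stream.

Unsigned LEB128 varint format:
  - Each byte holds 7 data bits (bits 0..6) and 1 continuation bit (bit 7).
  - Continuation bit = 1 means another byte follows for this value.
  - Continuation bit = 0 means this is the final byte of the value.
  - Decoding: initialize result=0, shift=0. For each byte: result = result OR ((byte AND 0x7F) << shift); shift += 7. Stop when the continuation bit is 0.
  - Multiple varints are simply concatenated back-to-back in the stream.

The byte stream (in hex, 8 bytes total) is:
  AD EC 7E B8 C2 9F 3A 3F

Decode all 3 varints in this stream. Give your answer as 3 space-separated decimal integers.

Answer: 2078253 122151224 63

Derivation:
  byte[0]=0xAD cont=1 payload=0x2D=45: acc |= 45<<0 -> acc=45 shift=7
  byte[1]=0xEC cont=1 payload=0x6C=108: acc |= 108<<7 -> acc=13869 shift=14
  byte[2]=0x7E cont=0 payload=0x7E=126: acc |= 126<<14 -> acc=2078253 shift=21 [end]
Varint 1: bytes[0:3] = AD EC 7E -> value 2078253 (3 byte(s))
  byte[3]=0xB8 cont=1 payload=0x38=56: acc |= 56<<0 -> acc=56 shift=7
  byte[4]=0xC2 cont=1 payload=0x42=66: acc |= 66<<7 -> acc=8504 shift=14
  byte[5]=0x9F cont=1 payload=0x1F=31: acc |= 31<<14 -> acc=516408 shift=21
  byte[6]=0x3A cont=0 payload=0x3A=58: acc |= 58<<21 -> acc=122151224 shift=28 [end]
Varint 2: bytes[3:7] = B8 C2 9F 3A -> value 122151224 (4 byte(s))
  byte[7]=0x3F cont=0 payload=0x3F=63: acc |= 63<<0 -> acc=63 shift=7 [end]
Varint 3: bytes[7:8] = 3F -> value 63 (1 byte(s))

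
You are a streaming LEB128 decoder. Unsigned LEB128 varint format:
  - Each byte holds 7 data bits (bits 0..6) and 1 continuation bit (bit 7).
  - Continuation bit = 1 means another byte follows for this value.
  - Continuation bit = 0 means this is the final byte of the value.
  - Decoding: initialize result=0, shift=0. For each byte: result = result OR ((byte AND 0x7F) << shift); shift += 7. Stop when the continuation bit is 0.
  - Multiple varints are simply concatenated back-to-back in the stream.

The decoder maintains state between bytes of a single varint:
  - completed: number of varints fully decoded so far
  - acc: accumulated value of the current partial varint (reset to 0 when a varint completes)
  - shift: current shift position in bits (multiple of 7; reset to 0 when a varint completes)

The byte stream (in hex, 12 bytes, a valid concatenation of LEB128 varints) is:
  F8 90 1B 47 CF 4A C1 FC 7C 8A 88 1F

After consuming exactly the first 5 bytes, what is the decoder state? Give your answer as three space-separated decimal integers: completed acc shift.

byte[0]=0xF8 cont=1 payload=0x78: acc |= 120<<0 -> completed=0 acc=120 shift=7
byte[1]=0x90 cont=1 payload=0x10: acc |= 16<<7 -> completed=0 acc=2168 shift=14
byte[2]=0x1B cont=0 payload=0x1B: varint #1 complete (value=444536); reset -> completed=1 acc=0 shift=0
byte[3]=0x47 cont=0 payload=0x47: varint #2 complete (value=71); reset -> completed=2 acc=0 shift=0
byte[4]=0xCF cont=1 payload=0x4F: acc |= 79<<0 -> completed=2 acc=79 shift=7

Answer: 2 79 7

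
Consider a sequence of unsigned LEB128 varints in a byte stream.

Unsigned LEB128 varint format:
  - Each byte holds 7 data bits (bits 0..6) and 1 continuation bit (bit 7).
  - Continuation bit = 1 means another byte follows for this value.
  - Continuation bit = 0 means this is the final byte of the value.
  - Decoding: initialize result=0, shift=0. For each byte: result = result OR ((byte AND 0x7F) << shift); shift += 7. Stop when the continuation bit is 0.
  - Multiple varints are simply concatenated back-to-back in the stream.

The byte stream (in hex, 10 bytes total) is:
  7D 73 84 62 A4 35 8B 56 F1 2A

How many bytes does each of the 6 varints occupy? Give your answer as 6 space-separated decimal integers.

Answer: 1 1 2 2 2 2

Derivation:
  byte[0]=0x7D cont=0 payload=0x7D=125: acc |= 125<<0 -> acc=125 shift=7 [end]
Varint 1: bytes[0:1] = 7D -> value 125 (1 byte(s))
  byte[1]=0x73 cont=0 payload=0x73=115: acc |= 115<<0 -> acc=115 shift=7 [end]
Varint 2: bytes[1:2] = 73 -> value 115 (1 byte(s))
  byte[2]=0x84 cont=1 payload=0x04=4: acc |= 4<<0 -> acc=4 shift=7
  byte[3]=0x62 cont=0 payload=0x62=98: acc |= 98<<7 -> acc=12548 shift=14 [end]
Varint 3: bytes[2:4] = 84 62 -> value 12548 (2 byte(s))
  byte[4]=0xA4 cont=1 payload=0x24=36: acc |= 36<<0 -> acc=36 shift=7
  byte[5]=0x35 cont=0 payload=0x35=53: acc |= 53<<7 -> acc=6820 shift=14 [end]
Varint 4: bytes[4:6] = A4 35 -> value 6820 (2 byte(s))
  byte[6]=0x8B cont=1 payload=0x0B=11: acc |= 11<<0 -> acc=11 shift=7
  byte[7]=0x56 cont=0 payload=0x56=86: acc |= 86<<7 -> acc=11019 shift=14 [end]
Varint 5: bytes[6:8] = 8B 56 -> value 11019 (2 byte(s))
  byte[8]=0xF1 cont=1 payload=0x71=113: acc |= 113<<0 -> acc=113 shift=7
  byte[9]=0x2A cont=0 payload=0x2A=42: acc |= 42<<7 -> acc=5489 shift=14 [end]
Varint 6: bytes[8:10] = F1 2A -> value 5489 (2 byte(s))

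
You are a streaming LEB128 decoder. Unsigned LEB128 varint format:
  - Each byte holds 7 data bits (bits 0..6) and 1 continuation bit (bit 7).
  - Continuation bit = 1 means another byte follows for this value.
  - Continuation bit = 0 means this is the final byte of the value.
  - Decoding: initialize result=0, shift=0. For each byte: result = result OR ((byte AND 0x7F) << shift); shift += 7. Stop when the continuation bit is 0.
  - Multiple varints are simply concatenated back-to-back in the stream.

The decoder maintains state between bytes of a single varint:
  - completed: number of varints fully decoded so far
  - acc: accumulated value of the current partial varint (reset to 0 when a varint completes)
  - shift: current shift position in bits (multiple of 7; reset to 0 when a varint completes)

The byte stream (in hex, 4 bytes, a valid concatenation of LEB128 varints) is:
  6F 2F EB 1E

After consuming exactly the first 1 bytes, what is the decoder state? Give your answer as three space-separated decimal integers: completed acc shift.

Answer: 1 0 0

Derivation:
byte[0]=0x6F cont=0 payload=0x6F: varint #1 complete (value=111); reset -> completed=1 acc=0 shift=0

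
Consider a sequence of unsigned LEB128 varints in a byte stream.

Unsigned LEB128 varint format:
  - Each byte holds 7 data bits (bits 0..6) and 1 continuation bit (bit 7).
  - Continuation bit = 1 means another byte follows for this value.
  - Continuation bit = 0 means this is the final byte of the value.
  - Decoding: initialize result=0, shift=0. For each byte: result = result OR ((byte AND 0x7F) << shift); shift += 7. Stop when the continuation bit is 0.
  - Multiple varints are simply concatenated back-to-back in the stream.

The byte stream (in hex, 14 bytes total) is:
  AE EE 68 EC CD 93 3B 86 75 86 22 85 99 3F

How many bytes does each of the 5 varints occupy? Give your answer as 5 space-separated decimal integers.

  byte[0]=0xAE cont=1 payload=0x2E=46: acc |= 46<<0 -> acc=46 shift=7
  byte[1]=0xEE cont=1 payload=0x6E=110: acc |= 110<<7 -> acc=14126 shift=14
  byte[2]=0x68 cont=0 payload=0x68=104: acc |= 104<<14 -> acc=1718062 shift=21 [end]
Varint 1: bytes[0:3] = AE EE 68 -> value 1718062 (3 byte(s))
  byte[3]=0xEC cont=1 payload=0x6C=108: acc |= 108<<0 -> acc=108 shift=7
  byte[4]=0xCD cont=1 payload=0x4D=77: acc |= 77<<7 -> acc=9964 shift=14
  byte[5]=0x93 cont=1 payload=0x13=19: acc |= 19<<14 -> acc=321260 shift=21
  byte[6]=0x3B cont=0 payload=0x3B=59: acc |= 59<<21 -> acc=124053228 shift=28 [end]
Varint 2: bytes[3:7] = EC CD 93 3B -> value 124053228 (4 byte(s))
  byte[7]=0x86 cont=1 payload=0x06=6: acc |= 6<<0 -> acc=6 shift=7
  byte[8]=0x75 cont=0 payload=0x75=117: acc |= 117<<7 -> acc=14982 shift=14 [end]
Varint 3: bytes[7:9] = 86 75 -> value 14982 (2 byte(s))
  byte[9]=0x86 cont=1 payload=0x06=6: acc |= 6<<0 -> acc=6 shift=7
  byte[10]=0x22 cont=0 payload=0x22=34: acc |= 34<<7 -> acc=4358 shift=14 [end]
Varint 4: bytes[9:11] = 86 22 -> value 4358 (2 byte(s))
  byte[11]=0x85 cont=1 payload=0x05=5: acc |= 5<<0 -> acc=5 shift=7
  byte[12]=0x99 cont=1 payload=0x19=25: acc |= 25<<7 -> acc=3205 shift=14
  byte[13]=0x3F cont=0 payload=0x3F=63: acc |= 63<<14 -> acc=1035397 shift=21 [end]
Varint 5: bytes[11:14] = 85 99 3F -> value 1035397 (3 byte(s))

Answer: 3 4 2 2 3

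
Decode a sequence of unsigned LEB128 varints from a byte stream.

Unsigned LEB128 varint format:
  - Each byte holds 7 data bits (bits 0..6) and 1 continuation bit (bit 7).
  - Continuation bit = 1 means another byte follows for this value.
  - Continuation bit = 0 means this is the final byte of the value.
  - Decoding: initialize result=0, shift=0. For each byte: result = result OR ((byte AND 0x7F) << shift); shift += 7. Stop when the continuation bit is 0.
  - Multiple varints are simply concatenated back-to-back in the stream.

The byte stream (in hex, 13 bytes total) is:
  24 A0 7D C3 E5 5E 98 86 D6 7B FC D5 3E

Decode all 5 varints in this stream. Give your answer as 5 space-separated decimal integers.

Answer: 36 16032 1553091 259359512 1026812

Derivation:
  byte[0]=0x24 cont=0 payload=0x24=36: acc |= 36<<0 -> acc=36 shift=7 [end]
Varint 1: bytes[0:1] = 24 -> value 36 (1 byte(s))
  byte[1]=0xA0 cont=1 payload=0x20=32: acc |= 32<<0 -> acc=32 shift=7
  byte[2]=0x7D cont=0 payload=0x7D=125: acc |= 125<<7 -> acc=16032 shift=14 [end]
Varint 2: bytes[1:3] = A0 7D -> value 16032 (2 byte(s))
  byte[3]=0xC3 cont=1 payload=0x43=67: acc |= 67<<0 -> acc=67 shift=7
  byte[4]=0xE5 cont=1 payload=0x65=101: acc |= 101<<7 -> acc=12995 shift=14
  byte[5]=0x5E cont=0 payload=0x5E=94: acc |= 94<<14 -> acc=1553091 shift=21 [end]
Varint 3: bytes[3:6] = C3 E5 5E -> value 1553091 (3 byte(s))
  byte[6]=0x98 cont=1 payload=0x18=24: acc |= 24<<0 -> acc=24 shift=7
  byte[7]=0x86 cont=1 payload=0x06=6: acc |= 6<<7 -> acc=792 shift=14
  byte[8]=0xD6 cont=1 payload=0x56=86: acc |= 86<<14 -> acc=1409816 shift=21
  byte[9]=0x7B cont=0 payload=0x7B=123: acc |= 123<<21 -> acc=259359512 shift=28 [end]
Varint 4: bytes[6:10] = 98 86 D6 7B -> value 259359512 (4 byte(s))
  byte[10]=0xFC cont=1 payload=0x7C=124: acc |= 124<<0 -> acc=124 shift=7
  byte[11]=0xD5 cont=1 payload=0x55=85: acc |= 85<<7 -> acc=11004 shift=14
  byte[12]=0x3E cont=0 payload=0x3E=62: acc |= 62<<14 -> acc=1026812 shift=21 [end]
Varint 5: bytes[10:13] = FC D5 3E -> value 1026812 (3 byte(s))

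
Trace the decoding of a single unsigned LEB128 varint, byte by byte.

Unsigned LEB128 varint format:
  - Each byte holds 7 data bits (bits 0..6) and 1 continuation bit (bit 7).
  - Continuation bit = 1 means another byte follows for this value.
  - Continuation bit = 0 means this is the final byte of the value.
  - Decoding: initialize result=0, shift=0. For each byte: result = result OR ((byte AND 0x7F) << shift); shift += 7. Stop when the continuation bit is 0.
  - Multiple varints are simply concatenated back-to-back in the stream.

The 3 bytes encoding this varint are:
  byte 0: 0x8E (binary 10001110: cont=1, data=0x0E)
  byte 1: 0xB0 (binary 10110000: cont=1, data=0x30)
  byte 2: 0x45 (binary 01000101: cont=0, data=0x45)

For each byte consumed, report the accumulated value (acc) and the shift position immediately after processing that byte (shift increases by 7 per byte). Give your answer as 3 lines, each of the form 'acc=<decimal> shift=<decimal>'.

Answer: acc=14 shift=7
acc=6158 shift=14
acc=1136654 shift=21

Derivation:
byte 0=0x8E: payload=0x0E=14, contrib = 14<<0 = 14; acc -> 14, shift -> 7
byte 1=0xB0: payload=0x30=48, contrib = 48<<7 = 6144; acc -> 6158, shift -> 14
byte 2=0x45: payload=0x45=69, contrib = 69<<14 = 1130496; acc -> 1136654, shift -> 21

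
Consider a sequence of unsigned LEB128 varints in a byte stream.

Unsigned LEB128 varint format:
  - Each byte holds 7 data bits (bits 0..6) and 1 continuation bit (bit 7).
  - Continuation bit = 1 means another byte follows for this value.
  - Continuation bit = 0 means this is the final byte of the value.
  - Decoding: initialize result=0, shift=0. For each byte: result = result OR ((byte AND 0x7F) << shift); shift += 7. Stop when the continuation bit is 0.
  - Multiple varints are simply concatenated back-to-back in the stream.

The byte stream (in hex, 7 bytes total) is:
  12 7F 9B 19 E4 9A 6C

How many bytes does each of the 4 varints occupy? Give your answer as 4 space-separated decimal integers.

Answer: 1 1 2 3

Derivation:
  byte[0]=0x12 cont=0 payload=0x12=18: acc |= 18<<0 -> acc=18 shift=7 [end]
Varint 1: bytes[0:1] = 12 -> value 18 (1 byte(s))
  byte[1]=0x7F cont=0 payload=0x7F=127: acc |= 127<<0 -> acc=127 shift=7 [end]
Varint 2: bytes[1:2] = 7F -> value 127 (1 byte(s))
  byte[2]=0x9B cont=1 payload=0x1B=27: acc |= 27<<0 -> acc=27 shift=7
  byte[3]=0x19 cont=0 payload=0x19=25: acc |= 25<<7 -> acc=3227 shift=14 [end]
Varint 3: bytes[2:4] = 9B 19 -> value 3227 (2 byte(s))
  byte[4]=0xE4 cont=1 payload=0x64=100: acc |= 100<<0 -> acc=100 shift=7
  byte[5]=0x9A cont=1 payload=0x1A=26: acc |= 26<<7 -> acc=3428 shift=14
  byte[6]=0x6C cont=0 payload=0x6C=108: acc |= 108<<14 -> acc=1772900 shift=21 [end]
Varint 4: bytes[4:7] = E4 9A 6C -> value 1772900 (3 byte(s))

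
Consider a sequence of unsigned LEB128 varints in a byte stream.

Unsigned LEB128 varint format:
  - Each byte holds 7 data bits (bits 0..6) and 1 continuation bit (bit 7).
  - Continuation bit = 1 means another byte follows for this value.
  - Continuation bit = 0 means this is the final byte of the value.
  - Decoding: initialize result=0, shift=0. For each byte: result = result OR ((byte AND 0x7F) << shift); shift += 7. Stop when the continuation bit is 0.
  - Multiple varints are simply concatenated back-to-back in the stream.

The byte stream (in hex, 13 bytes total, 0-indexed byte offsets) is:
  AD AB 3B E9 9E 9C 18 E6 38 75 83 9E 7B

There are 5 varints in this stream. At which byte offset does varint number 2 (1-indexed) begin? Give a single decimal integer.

Answer: 3

Derivation:
  byte[0]=0xAD cont=1 payload=0x2D=45: acc |= 45<<0 -> acc=45 shift=7
  byte[1]=0xAB cont=1 payload=0x2B=43: acc |= 43<<7 -> acc=5549 shift=14
  byte[2]=0x3B cont=0 payload=0x3B=59: acc |= 59<<14 -> acc=972205 shift=21 [end]
Varint 1: bytes[0:3] = AD AB 3B -> value 972205 (3 byte(s))
  byte[3]=0xE9 cont=1 payload=0x69=105: acc |= 105<<0 -> acc=105 shift=7
  byte[4]=0x9E cont=1 payload=0x1E=30: acc |= 30<<7 -> acc=3945 shift=14
  byte[5]=0x9C cont=1 payload=0x1C=28: acc |= 28<<14 -> acc=462697 shift=21
  byte[6]=0x18 cont=0 payload=0x18=24: acc |= 24<<21 -> acc=50794345 shift=28 [end]
Varint 2: bytes[3:7] = E9 9E 9C 18 -> value 50794345 (4 byte(s))
  byte[7]=0xE6 cont=1 payload=0x66=102: acc |= 102<<0 -> acc=102 shift=7
  byte[8]=0x38 cont=0 payload=0x38=56: acc |= 56<<7 -> acc=7270 shift=14 [end]
Varint 3: bytes[7:9] = E6 38 -> value 7270 (2 byte(s))
  byte[9]=0x75 cont=0 payload=0x75=117: acc |= 117<<0 -> acc=117 shift=7 [end]
Varint 4: bytes[9:10] = 75 -> value 117 (1 byte(s))
  byte[10]=0x83 cont=1 payload=0x03=3: acc |= 3<<0 -> acc=3 shift=7
  byte[11]=0x9E cont=1 payload=0x1E=30: acc |= 30<<7 -> acc=3843 shift=14
  byte[12]=0x7B cont=0 payload=0x7B=123: acc |= 123<<14 -> acc=2019075 shift=21 [end]
Varint 5: bytes[10:13] = 83 9E 7B -> value 2019075 (3 byte(s))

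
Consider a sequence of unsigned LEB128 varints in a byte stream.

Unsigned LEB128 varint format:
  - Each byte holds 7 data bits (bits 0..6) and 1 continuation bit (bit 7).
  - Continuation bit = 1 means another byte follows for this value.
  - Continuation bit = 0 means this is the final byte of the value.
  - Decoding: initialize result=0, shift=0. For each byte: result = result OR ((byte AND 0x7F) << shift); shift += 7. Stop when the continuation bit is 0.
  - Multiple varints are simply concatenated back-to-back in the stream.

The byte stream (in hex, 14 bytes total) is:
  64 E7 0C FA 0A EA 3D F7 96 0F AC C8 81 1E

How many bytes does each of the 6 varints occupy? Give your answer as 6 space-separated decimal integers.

Answer: 1 2 2 2 3 4

Derivation:
  byte[0]=0x64 cont=0 payload=0x64=100: acc |= 100<<0 -> acc=100 shift=7 [end]
Varint 1: bytes[0:1] = 64 -> value 100 (1 byte(s))
  byte[1]=0xE7 cont=1 payload=0x67=103: acc |= 103<<0 -> acc=103 shift=7
  byte[2]=0x0C cont=0 payload=0x0C=12: acc |= 12<<7 -> acc=1639 shift=14 [end]
Varint 2: bytes[1:3] = E7 0C -> value 1639 (2 byte(s))
  byte[3]=0xFA cont=1 payload=0x7A=122: acc |= 122<<0 -> acc=122 shift=7
  byte[4]=0x0A cont=0 payload=0x0A=10: acc |= 10<<7 -> acc=1402 shift=14 [end]
Varint 3: bytes[3:5] = FA 0A -> value 1402 (2 byte(s))
  byte[5]=0xEA cont=1 payload=0x6A=106: acc |= 106<<0 -> acc=106 shift=7
  byte[6]=0x3D cont=0 payload=0x3D=61: acc |= 61<<7 -> acc=7914 shift=14 [end]
Varint 4: bytes[5:7] = EA 3D -> value 7914 (2 byte(s))
  byte[7]=0xF7 cont=1 payload=0x77=119: acc |= 119<<0 -> acc=119 shift=7
  byte[8]=0x96 cont=1 payload=0x16=22: acc |= 22<<7 -> acc=2935 shift=14
  byte[9]=0x0F cont=0 payload=0x0F=15: acc |= 15<<14 -> acc=248695 shift=21 [end]
Varint 5: bytes[7:10] = F7 96 0F -> value 248695 (3 byte(s))
  byte[10]=0xAC cont=1 payload=0x2C=44: acc |= 44<<0 -> acc=44 shift=7
  byte[11]=0xC8 cont=1 payload=0x48=72: acc |= 72<<7 -> acc=9260 shift=14
  byte[12]=0x81 cont=1 payload=0x01=1: acc |= 1<<14 -> acc=25644 shift=21
  byte[13]=0x1E cont=0 payload=0x1E=30: acc |= 30<<21 -> acc=62940204 shift=28 [end]
Varint 6: bytes[10:14] = AC C8 81 1E -> value 62940204 (4 byte(s))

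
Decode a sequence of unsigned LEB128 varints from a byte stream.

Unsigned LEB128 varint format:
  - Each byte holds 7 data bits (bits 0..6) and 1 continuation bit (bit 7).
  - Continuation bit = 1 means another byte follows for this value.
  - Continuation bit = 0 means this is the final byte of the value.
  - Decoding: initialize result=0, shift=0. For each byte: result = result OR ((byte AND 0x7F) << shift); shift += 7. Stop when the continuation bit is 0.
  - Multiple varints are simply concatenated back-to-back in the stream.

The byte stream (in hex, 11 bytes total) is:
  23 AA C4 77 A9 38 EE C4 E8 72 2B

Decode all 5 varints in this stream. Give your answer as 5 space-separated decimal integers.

Answer: 35 1958442 7209 240788078 43

Derivation:
  byte[0]=0x23 cont=0 payload=0x23=35: acc |= 35<<0 -> acc=35 shift=7 [end]
Varint 1: bytes[0:1] = 23 -> value 35 (1 byte(s))
  byte[1]=0xAA cont=1 payload=0x2A=42: acc |= 42<<0 -> acc=42 shift=7
  byte[2]=0xC4 cont=1 payload=0x44=68: acc |= 68<<7 -> acc=8746 shift=14
  byte[3]=0x77 cont=0 payload=0x77=119: acc |= 119<<14 -> acc=1958442 shift=21 [end]
Varint 2: bytes[1:4] = AA C4 77 -> value 1958442 (3 byte(s))
  byte[4]=0xA9 cont=1 payload=0x29=41: acc |= 41<<0 -> acc=41 shift=7
  byte[5]=0x38 cont=0 payload=0x38=56: acc |= 56<<7 -> acc=7209 shift=14 [end]
Varint 3: bytes[4:6] = A9 38 -> value 7209 (2 byte(s))
  byte[6]=0xEE cont=1 payload=0x6E=110: acc |= 110<<0 -> acc=110 shift=7
  byte[7]=0xC4 cont=1 payload=0x44=68: acc |= 68<<7 -> acc=8814 shift=14
  byte[8]=0xE8 cont=1 payload=0x68=104: acc |= 104<<14 -> acc=1712750 shift=21
  byte[9]=0x72 cont=0 payload=0x72=114: acc |= 114<<21 -> acc=240788078 shift=28 [end]
Varint 4: bytes[6:10] = EE C4 E8 72 -> value 240788078 (4 byte(s))
  byte[10]=0x2B cont=0 payload=0x2B=43: acc |= 43<<0 -> acc=43 shift=7 [end]
Varint 5: bytes[10:11] = 2B -> value 43 (1 byte(s))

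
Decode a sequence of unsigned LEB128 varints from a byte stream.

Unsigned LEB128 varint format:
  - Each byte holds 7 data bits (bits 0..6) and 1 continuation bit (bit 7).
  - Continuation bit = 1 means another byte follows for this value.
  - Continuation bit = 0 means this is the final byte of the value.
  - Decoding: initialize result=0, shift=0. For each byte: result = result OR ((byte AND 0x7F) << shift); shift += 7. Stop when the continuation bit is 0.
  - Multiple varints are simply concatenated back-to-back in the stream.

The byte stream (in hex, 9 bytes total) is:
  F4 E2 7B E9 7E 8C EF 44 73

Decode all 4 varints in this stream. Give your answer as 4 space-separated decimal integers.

Answer: 2027892 16233 1128332 115

Derivation:
  byte[0]=0xF4 cont=1 payload=0x74=116: acc |= 116<<0 -> acc=116 shift=7
  byte[1]=0xE2 cont=1 payload=0x62=98: acc |= 98<<7 -> acc=12660 shift=14
  byte[2]=0x7B cont=0 payload=0x7B=123: acc |= 123<<14 -> acc=2027892 shift=21 [end]
Varint 1: bytes[0:3] = F4 E2 7B -> value 2027892 (3 byte(s))
  byte[3]=0xE9 cont=1 payload=0x69=105: acc |= 105<<0 -> acc=105 shift=7
  byte[4]=0x7E cont=0 payload=0x7E=126: acc |= 126<<7 -> acc=16233 shift=14 [end]
Varint 2: bytes[3:5] = E9 7E -> value 16233 (2 byte(s))
  byte[5]=0x8C cont=1 payload=0x0C=12: acc |= 12<<0 -> acc=12 shift=7
  byte[6]=0xEF cont=1 payload=0x6F=111: acc |= 111<<7 -> acc=14220 shift=14
  byte[7]=0x44 cont=0 payload=0x44=68: acc |= 68<<14 -> acc=1128332 shift=21 [end]
Varint 3: bytes[5:8] = 8C EF 44 -> value 1128332 (3 byte(s))
  byte[8]=0x73 cont=0 payload=0x73=115: acc |= 115<<0 -> acc=115 shift=7 [end]
Varint 4: bytes[8:9] = 73 -> value 115 (1 byte(s))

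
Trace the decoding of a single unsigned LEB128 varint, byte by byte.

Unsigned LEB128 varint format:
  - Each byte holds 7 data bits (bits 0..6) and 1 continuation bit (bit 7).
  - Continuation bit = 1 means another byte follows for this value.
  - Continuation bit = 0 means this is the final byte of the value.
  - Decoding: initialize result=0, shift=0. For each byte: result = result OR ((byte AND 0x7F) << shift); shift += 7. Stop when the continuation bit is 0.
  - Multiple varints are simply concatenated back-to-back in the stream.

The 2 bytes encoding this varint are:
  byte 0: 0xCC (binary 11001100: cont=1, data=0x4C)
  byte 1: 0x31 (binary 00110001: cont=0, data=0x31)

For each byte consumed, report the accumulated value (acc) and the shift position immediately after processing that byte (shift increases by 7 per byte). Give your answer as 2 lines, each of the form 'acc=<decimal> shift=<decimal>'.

byte 0=0xCC: payload=0x4C=76, contrib = 76<<0 = 76; acc -> 76, shift -> 7
byte 1=0x31: payload=0x31=49, contrib = 49<<7 = 6272; acc -> 6348, shift -> 14

Answer: acc=76 shift=7
acc=6348 shift=14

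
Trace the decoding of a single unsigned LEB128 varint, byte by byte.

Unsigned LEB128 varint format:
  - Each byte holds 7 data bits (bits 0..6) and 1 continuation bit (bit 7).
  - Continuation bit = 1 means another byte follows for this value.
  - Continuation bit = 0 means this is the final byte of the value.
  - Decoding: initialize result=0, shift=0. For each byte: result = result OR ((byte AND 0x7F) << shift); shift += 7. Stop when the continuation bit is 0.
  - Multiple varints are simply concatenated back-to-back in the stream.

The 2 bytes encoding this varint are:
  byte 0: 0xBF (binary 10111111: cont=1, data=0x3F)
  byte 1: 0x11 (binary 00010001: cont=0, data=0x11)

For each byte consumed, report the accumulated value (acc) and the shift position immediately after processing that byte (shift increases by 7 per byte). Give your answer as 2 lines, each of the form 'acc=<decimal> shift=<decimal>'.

Answer: acc=63 shift=7
acc=2239 shift=14

Derivation:
byte 0=0xBF: payload=0x3F=63, contrib = 63<<0 = 63; acc -> 63, shift -> 7
byte 1=0x11: payload=0x11=17, contrib = 17<<7 = 2176; acc -> 2239, shift -> 14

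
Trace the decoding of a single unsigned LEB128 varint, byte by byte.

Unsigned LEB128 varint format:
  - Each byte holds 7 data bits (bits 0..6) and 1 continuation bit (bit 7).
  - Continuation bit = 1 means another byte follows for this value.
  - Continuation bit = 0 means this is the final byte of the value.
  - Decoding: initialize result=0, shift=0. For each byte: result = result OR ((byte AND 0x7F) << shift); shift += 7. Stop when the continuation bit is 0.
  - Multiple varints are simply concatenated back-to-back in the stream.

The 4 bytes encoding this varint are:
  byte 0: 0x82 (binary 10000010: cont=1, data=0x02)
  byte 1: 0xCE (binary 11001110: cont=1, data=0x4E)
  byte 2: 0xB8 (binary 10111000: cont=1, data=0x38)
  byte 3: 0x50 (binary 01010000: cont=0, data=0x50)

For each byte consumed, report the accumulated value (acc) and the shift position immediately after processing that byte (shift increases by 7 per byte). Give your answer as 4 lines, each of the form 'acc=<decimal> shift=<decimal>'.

byte 0=0x82: payload=0x02=2, contrib = 2<<0 = 2; acc -> 2, shift -> 7
byte 1=0xCE: payload=0x4E=78, contrib = 78<<7 = 9984; acc -> 9986, shift -> 14
byte 2=0xB8: payload=0x38=56, contrib = 56<<14 = 917504; acc -> 927490, shift -> 21
byte 3=0x50: payload=0x50=80, contrib = 80<<21 = 167772160; acc -> 168699650, shift -> 28

Answer: acc=2 shift=7
acc=9986 shift=14
acc=927490 shift=21
acc=168699650 shift=28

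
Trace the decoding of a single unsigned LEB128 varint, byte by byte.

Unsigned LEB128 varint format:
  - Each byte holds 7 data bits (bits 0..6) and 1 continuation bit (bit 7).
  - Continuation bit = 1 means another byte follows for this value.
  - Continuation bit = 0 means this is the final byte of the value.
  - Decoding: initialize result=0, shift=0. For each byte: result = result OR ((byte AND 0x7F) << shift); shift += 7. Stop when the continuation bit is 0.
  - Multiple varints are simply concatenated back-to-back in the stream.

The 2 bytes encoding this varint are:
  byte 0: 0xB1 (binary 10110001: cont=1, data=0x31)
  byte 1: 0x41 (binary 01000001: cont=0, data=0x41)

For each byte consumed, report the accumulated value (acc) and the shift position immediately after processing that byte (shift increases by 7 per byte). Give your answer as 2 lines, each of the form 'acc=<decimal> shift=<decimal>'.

Answer: acc=49 shift=7
acc=8369 shift=14

Derivation:
byte 0=0xB1: payload=0x31=49, contrib = 49<<0 = 49; acc -> 49, shift -> 7
byte 1=0x41: payload=0x41=65, contrib = 65<<7 = 8320; acc -> 8369, shift -> 14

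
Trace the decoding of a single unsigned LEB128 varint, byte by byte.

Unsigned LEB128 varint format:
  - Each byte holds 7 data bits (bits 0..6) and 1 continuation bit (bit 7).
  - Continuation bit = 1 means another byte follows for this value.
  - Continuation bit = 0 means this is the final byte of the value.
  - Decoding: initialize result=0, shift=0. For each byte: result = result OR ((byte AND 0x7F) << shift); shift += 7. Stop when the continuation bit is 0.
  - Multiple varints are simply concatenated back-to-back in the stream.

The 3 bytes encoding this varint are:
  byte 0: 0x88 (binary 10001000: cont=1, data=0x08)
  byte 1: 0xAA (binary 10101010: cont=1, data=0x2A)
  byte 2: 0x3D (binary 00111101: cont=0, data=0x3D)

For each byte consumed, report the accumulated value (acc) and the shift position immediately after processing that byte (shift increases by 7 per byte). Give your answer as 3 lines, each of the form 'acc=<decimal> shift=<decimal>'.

Answer: acc=8 shift=7
acc=5384 shift=14
acc=1004808 shift=21

Derivation:
byte 0=0x88: payload=0x08=8, contrib = 8<<0 = 8; acc -> 8, shift -> 7
byte 1=0xAA: payload=0x2A=42, contrib = 42<<7 = 5376; acc -> 5384, shift -> 14
byte 2=0x3D: payload=0x3D=61, contrib = 61<<14 = 999424; acc -> 1004808, shift -> 21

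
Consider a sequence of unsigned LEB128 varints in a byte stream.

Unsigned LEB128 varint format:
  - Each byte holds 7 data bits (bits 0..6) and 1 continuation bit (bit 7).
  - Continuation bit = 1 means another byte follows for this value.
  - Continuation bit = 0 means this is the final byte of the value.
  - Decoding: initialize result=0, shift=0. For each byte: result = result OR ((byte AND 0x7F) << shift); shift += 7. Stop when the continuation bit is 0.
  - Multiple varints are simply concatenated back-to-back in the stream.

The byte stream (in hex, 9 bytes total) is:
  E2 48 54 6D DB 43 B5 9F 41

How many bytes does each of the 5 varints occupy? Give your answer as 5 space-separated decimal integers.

Answer: 2 1 1 2 3

Derivation:
  byte[0]=0xE2 cont=1 payload=0x62=98: acc |= 98<<0 -> acc=98 shift=7
  byte[1]=0x48 cont=0 payload=0x48=72: acc |= 72<<7 -> acc=9314 shift=14 [end]
Varint 1: bytes[0:2] = E2 48 -> value 9314 (2 byte(s))
  byte[2]=0x54 cont=0 payload=0x54=84: acc |= 84<<0 -> acc=84 shift=7 [end]
Varint 2: bytes[2:3] = 54 -> value 84 (1 byte(s))
  byte[3]=0x6D cont=0 payload=0x6D=109: acc |= 109<<0 -> acc=109 shift=7 [end]
Varint 3: bytes[3:4] = 6D -> value 109 (1 byte(s))
  byte[4]=0xDB cont=1 payload=0x5B=91: acc |= 91<<0 -> acc=91 shift=7
  byte[5]=0x43 cont=0 payload=0x43=67: acc |= 67<<7 -> acc=8667 shift=14 [end]
Varint 4: bytes[4:6] = DB 43 -> value 8667 (2 byte(s))
  byte[6]=0xB5 cont=1 payload=0x35=53: acc |= 53<<0 -> acc=53 shift=7
  byte[7]=0x9F cont=1 payload=0x1F=31: acc |= 31<<7 -> acc=4021 shift=14
  byte[8]=0x41 cont=0 payload=0x41=65: acc |= 65<<14 -> acc=1068981 shift=21 [end]
Varint 5: bytes[6:9] = B5 9F 41 -> value 1068981 (3 byte(s))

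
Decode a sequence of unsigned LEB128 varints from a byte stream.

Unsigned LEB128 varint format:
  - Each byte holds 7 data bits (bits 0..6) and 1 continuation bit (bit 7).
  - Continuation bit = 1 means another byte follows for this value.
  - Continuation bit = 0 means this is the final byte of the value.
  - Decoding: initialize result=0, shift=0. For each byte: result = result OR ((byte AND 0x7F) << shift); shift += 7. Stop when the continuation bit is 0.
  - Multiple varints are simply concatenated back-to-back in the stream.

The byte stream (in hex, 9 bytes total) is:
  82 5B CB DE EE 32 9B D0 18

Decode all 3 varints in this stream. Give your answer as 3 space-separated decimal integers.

  byte[0]=0x82 cont=1 payload=0x02=2: acc |= 2<<0 -> acc=2 shift=7
  byte[1]=0x5B cont=0 payload=0x5B=91: acc |= 91<<7 -> acc=11650 shift=14 [end]
Varint 1: bytes[0:2] = 82 5B -> value 11650 (2 byte(s))
  byte[2]=0xCB cont=1 payload=0x4B=75: acc |= 75<<0 -> acc=75 shift=7
  byte[3]=0xDE cont=1 payload=0x5E=94: acc |= 94<<7 -> acc=12107 shift=14
  byte[4]=0xEE cont=1 payload=0x6E=110: acc |= 110<<14 -> acc=1814347 shift=21
  byte[5]=0x32 cont=0 payload=0x32=50: acc |= 50<<21 -> acc=106671947 shift=28 [end]
Varint 2: bytes[2:6] = CB DE EE 32 -> value 106671947 (4 byte(s))
  byte[6]=0x9B cont=1 payload=0x1B=27: acc |= 27<<0 -> acc=27 shift=7
  byte[7]=0xD0 cont=1 payload=0x50=80: acc |= 80<<7 -> acc=10267 shift=14
  byte[8]=0x18 cont=0 payload=0x18=24: acc |= 24<<14 -> acc=403483 shift=21 [end]
Varint 3: bytes[6:9] = 9B D0 18 -> value 403483 (3 byte(s))

Answer: 11650 106671947 403483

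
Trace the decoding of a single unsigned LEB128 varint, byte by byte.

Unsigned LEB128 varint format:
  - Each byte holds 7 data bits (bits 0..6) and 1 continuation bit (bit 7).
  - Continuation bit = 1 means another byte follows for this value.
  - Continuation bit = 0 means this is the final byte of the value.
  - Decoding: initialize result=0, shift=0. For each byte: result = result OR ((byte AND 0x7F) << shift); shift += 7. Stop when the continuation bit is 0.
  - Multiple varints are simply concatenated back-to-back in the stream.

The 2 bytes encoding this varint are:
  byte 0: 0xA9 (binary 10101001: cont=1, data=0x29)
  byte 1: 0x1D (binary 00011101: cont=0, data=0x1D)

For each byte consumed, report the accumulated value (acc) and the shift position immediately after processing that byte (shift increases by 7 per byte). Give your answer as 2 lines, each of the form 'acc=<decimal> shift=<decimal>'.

Answer: acc=41 shift=7
acc=3753 shift=14

Derivation:
byte 0=0xA9: payload=0x29=41, contrib = 41<<0 = 41; acc -> 41, shift -> 7
byte 1=0x1D: payload=0x1D=29, contrib = 29<<7 = 3712; acc -> 3753, shift -> 14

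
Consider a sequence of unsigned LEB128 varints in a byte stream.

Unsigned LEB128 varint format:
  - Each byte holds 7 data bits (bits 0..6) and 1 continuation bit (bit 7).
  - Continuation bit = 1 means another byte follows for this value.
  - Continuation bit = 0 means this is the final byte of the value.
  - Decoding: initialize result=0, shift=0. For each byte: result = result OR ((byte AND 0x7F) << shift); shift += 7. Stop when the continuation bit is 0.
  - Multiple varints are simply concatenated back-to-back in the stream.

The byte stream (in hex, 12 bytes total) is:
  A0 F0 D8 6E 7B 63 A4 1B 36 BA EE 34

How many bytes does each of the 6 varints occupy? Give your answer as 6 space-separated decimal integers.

  byte[0]=0xA0 cont=1 payload=0x20=32: acc |= 32<<0 -> acc=32 shift=7
  byte[1]=0xF0 cont=1 payload=0x70=112: acc |= 112<<7 -> acc=14368 shift=14
  byte[2]=0xD8 cont=1 payload=0x58=88: acc |= 88<<14 -> acc=1456160 shift=21
  byte[3]=0x6E cont=0 payload=0x6E=110: acc |= 110<<21 -> acc=232142880 shift=28 [end]
Varint 1: bytes[0:4] = A0 F0 D8 6E -> value 232142880 (4 byte(s))
  byte[4]=0x7B cont=0 payload=0x7B=123: acc |= 123<<0 -> acc=123 shift=7 [end]
Varint 2: bytes[4:5] = 7B -> value 123 (1 byte(s))
  byte[5]=0x63 cont=0 payload=0x63=99: acc |= 99<<0 -> acc=99 shift=7 [end]
Varint 3: bytes[5:6] = 63 -> value 99 (1 byte(s))
  byte[6]=0xA4 cont=1 payload=0x24=36: acc |= 36<<0 -> acc=36 shift=7
  byte[7]=0x1B cont=0 payload=0x1B=27: acc |= 27<<7 -> acc=3492 shift=14 [end]
Varint 4: bytes[6:8] = A4 1B -> value 3492 (2 byte(s))
  byte[8]=0x36 cont=0 payload=0x36=54: acc |= 54<<0 -> acc=54 shift=7 [end]
Varint 5: bytes[8:9] = 36 -> value 54 (1 byte(s))
  byte[9]=0xBA cont=1 payload=0x3A=58: acc |= 58<<0 -> acc=58 shift=7
  byte[10]=0xEE cont=1 payload=0x6E=110: acc |= 110<<7 -> acc=14138 shift=14
  byte[11]=0x34 cont=0 payload=0x34=52: acc |= 52<<14 -> acc=866106 shift=21 [end]
Varint 6: bytes[9:12] = BA EE 34 -> value 866106 (3 byte(s))

Answer: 4 1 1 2 1 3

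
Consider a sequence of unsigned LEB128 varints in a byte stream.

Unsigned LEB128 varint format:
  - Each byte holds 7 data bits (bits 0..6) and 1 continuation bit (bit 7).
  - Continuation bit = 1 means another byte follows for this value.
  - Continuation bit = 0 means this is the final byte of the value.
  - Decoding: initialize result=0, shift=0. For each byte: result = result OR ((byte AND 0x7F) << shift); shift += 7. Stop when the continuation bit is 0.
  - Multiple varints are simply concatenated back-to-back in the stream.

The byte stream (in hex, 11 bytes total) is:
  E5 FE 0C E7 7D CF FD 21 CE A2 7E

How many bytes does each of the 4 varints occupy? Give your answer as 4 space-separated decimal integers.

  byte[0]=0xE5 cont=1 payload=0x65=101: acc |= 101<<0 -> acc=101 shift=7
  byte[1]=0xFE cont=1 payload=0x7E=126: acc |= 126<<7 -> acc=16229 shift=14
  byte[2]=0x0C cont=0 payload=0x0C=12: acc |= 12<<14 -> acc=212837 shift=21 [end]
Varint 1: bytes[0:3] = E5 FE 0C -> value 212837 (3 byte(s))
  byte[3]=0xE7 cont=1 payload=0x67=103: acc |= 103<<0 -> acc=103 shift=7
  byte[4]=0x7D cont=0 payload=0x7D=125: acc |= 125<<7 -> acc=16103 shift=14 [end]
Varint 2: bytes[3:5] = E7 7D -> value 16103 (2 byte(s))
  byte[5]=0xCF cont=1 payload=0x4F=79: acc |= 79<<0 -> acc=79 shift=7
  byte[6]=0xFD cont=1 payload=0x7D=125: acc |= 125<<7 -> acc=16079 shift=14
  byte[7]=0x21 cont=0 payload=0x21=33: acc |= 33<<14 -> acc=556751 shift=21 [end]
Varint 3: bytes[5:8] = CF FD 21 -> value 556751 (3 byte(s))
  byte[8]=0xCE cont=1 payload=0x4E=78: acc |= 78<<0 -> acc=78 shift=7
  byte[9]=0xA2 cont=1 payload=0x22=34: acc |= 34<<7 -> acc=4430 shift=14
  byte[10]=0x7E cont=0 payload=0x7E=126: acc |= 126<<14 -> acc=2068814 shift=21 [end]
Varint 4: bytes[8:11] = CE A2 7E -> value 2068814 (3 byte(s))

Answer: 3 2 3 3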